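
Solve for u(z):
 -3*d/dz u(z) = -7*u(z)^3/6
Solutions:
 u(z) = -3*sqrt(-1/(C1 + 7*z))
 u(z) = 3*sqrt(-1/(C1 + 7*z))


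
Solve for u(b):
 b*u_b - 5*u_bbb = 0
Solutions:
 u(b) = C1 + Integral(C2*airyai(5^(2/3)*b/5) + C3*airybi(5^(2/3)*b/5), b)


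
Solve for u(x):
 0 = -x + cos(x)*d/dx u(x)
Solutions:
 u(x) = C1 + Integral(x/cos(x), x)


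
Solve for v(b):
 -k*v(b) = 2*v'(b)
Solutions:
 v(b) = C1*exp(-b*k/2)


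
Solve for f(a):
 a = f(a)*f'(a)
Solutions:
 f(a) = -sqrt(C1 + a^2)
 f(a) = sqrt(C1 + a^2)


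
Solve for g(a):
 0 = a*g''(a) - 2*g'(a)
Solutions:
 g(a) = C1 + C2*a^3


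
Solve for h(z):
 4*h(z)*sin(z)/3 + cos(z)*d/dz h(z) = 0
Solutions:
 h(z) = C1*cos(z)^(4/3)


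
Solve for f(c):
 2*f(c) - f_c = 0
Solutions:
 f(c) = C1*exp(2*c)


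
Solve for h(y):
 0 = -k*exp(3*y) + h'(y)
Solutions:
 h(y) = C1 + k*exp(3*y)/3


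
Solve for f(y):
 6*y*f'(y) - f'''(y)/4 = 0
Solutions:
 f(y) = C1 + Integral(C2*airyai(2*3^(1/3)*y) + C3*airybi(2*3^(1/3)*y), y)


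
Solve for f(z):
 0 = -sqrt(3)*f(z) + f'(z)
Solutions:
 f(z) = C1*exp(sqrt(3)*z)


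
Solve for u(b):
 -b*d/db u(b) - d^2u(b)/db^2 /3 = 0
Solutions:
 u(b) = C1 + C2*erf(sqrt(6)*b/2)


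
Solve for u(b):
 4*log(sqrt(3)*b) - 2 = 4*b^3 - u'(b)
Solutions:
 u(b) = C1 + b^4 - 4*b*log(b) - b*log(9) + 6*b


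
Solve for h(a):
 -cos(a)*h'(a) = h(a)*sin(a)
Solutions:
 h(a) = C1*cos(a)


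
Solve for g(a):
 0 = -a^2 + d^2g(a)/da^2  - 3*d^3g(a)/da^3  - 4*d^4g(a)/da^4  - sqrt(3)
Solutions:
 g(a) = C1 + C2*a + C3*exp(-a) + C4*exp(a/4) + a^4/12 + a^3 + a^2*(sqrt(3)/2 + 13)


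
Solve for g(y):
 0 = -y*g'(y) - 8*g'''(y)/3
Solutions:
 g(y) = C1 + Integral(C2*airyai(-3^(1/3)*y/2) + C3*airybi(-3^(1/3)*y/2), y)


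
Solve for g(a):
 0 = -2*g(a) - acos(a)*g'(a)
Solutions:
 g(a) = C1*exp(-2*Integral(1/acos(a), a))


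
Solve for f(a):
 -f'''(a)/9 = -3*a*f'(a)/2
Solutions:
 f(a) = C1 + Integral(C2*airyai(3*2^(2/3)*a/2) + C3*airybi(3*2^(2/3)*a/2), a)


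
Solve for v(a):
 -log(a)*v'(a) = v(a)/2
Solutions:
 v(a) = C1*exp(-li(a)/2)


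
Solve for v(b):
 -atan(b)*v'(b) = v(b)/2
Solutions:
 v(b) = C1*exp(-Integral(1/atan(b), b)/2)


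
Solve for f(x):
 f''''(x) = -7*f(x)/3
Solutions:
 f(x) = (C1*sin(sqrt(2)*3^(3/4)*7^(1/4)*x/6) + C2*cos(sqrt(2)*3^(3/4)*7^(1/4)*x/6))*exp(-sqrt(2)*3^(3/4)*7^(1/4)*x/6) + (C3*sin(sqrt(2)*3^(3/4)*7^(1/4)*x/6) + C4*cos(sqrt(2)*3^(3/4)*7^(1/4)*x/6))*exp(sqrt(2)*3^(3/4)*7^(1/4)*x/6)


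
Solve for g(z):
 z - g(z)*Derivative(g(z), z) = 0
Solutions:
 g(z) = -sqrt(C1 + z^2)
 g(z) = sqrt(C1 + z^2)


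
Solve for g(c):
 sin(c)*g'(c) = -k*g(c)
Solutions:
 g(c) = C1*exp(k*(-log(cos(c) - 1) + log(cos(c) + 1))/2)


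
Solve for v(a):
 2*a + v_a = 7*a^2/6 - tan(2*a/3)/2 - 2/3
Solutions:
 v(a) = C1 + 7*a^3/18 - a^2 - 2*a/3 + 3*log(cos(2*a/3))/4


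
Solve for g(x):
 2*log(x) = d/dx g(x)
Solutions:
 g(x) = C1 + 2*x*log(x) - 2*x


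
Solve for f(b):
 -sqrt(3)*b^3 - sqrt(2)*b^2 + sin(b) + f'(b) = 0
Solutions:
 f(b) = C1 + sqrt(3)*b^4/4 + sqrt(2)*b^3/3 + cos(b)


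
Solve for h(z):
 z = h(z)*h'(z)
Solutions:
 h(z) = -sqrt(C1 + z^2)
 h(z) = sqrt(C1 + z^2)


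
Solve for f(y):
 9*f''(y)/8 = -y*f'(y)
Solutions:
 f(y) = C1 + C2*erf(2*y/3)


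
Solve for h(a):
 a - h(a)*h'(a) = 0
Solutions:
 h(a) = -sqrt(C1 + a^2)
 h(a) = sqrt(C1 + a^2)


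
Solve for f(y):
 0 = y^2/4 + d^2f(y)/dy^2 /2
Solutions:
 f(y) = C1 + C2*y - y^4/24


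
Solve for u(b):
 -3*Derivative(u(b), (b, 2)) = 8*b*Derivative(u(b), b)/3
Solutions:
 u(b) = C1 + C2*erf(2*b/3)


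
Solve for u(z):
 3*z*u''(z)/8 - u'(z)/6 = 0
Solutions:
 u(z) = C1 + C2*z^(13/9)


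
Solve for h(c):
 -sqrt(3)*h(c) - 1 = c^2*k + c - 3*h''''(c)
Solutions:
 h(c) = C1*exp(-3^(7/8)*c/3) + C2*exp(3^(7/8)*c/3) + C3*sin(3^(7/8)*c/3) + C4*cos(3^(7/8)*c/3) - sqrt(3)*c^2*k/3 - sqrt(3)*c/3 - sqrt(3)/3


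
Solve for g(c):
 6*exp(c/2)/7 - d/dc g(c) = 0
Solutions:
 g(c) = C1 + 12*exp(c/2)/7


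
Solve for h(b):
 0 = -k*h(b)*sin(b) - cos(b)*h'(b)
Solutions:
 h(b) = C1*exp(k*log(cos(b)))


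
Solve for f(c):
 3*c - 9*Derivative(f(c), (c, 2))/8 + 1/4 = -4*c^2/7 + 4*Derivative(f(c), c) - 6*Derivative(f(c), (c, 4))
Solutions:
 f(c) = C1 + C2*exp(-3^(1/3)*c*(3/(sqrt(4087) + 64)^(1/3) + 3^(1/3)*(sqrt(4087) + 64)^(1/3))/24)*sin(3^(1/6)*c*(-(sqrt(4087) + 64)^(1/3) + 3^(2/3)/(sqrt(4087) + 64)^(1/3))/8) + C3*exp(-3^(1/3)*c*(3/(sqrt(4087) + 64)^(1/3) + 3^(1/3)*(sqrt(4087) + 64)^(1/3))/24)*cos(3^(1/6)*c*(-(sqrt(4087) + 64)^(1/3) + 3^(2/3)/(sqrt(4087) + 64)^(1/3))/8) + C4*exp(3^(1/3)*c*(3/(sqrt(4087) + 64)^(1/3) + 3^(1/3)*(sqrt(4087) + 64)^(1/3))/12) + c^3/21 + 75*c^2/224 - 451*c/3584


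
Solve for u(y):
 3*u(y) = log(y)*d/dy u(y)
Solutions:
 u(y) = C1*exp(3*li(y))


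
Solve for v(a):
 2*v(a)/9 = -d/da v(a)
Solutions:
 v(a) = C1*exp(-2*a/9)


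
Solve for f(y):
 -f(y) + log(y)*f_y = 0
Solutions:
 f(y) = C1*exp(li(y))


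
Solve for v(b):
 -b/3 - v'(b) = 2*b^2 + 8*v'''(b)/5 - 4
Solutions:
 v(b) = C1 + C2*sin(sqrt(10)*b/4) + C3*cos(sqrt(10)*b/4) - 2*b^3/3 - b^2/6 + 52*b/5


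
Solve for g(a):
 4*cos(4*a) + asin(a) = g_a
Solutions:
 g(a) = C1 + a*asin(a) + sqrt(1 - a^2) + sin(4*a)


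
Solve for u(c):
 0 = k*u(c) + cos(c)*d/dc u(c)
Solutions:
 u(c) = C1*exp(k*(log(sin(c) - 1) - log(sin(c) + 1))/2)


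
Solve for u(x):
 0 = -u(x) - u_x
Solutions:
 u(x) = C1*exp(-x)


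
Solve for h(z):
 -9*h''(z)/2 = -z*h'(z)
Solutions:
 h(z) = C1 + C2*erfi(z/3)


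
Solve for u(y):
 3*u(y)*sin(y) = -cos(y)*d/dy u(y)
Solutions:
 u(y) = C1*cos(y)^3


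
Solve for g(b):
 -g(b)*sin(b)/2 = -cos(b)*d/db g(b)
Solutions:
 g(b) = C1/sqrt(cos(b))


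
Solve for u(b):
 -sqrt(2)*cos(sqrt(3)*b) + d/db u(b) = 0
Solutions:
 u(b) = C1 + sqrt(6)*sin(sqrt(3)*b)/3


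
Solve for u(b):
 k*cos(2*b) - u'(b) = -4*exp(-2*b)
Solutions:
 u(b) = C1 + k*sin(2*b)/2 - 2*exp(-2*b)


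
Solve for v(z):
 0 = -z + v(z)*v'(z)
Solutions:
 v(z) = -sqrt(C1 + z^2)
 v(z) = sqrt(C1 + z^2)


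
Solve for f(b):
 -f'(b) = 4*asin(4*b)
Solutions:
 f(b) = C1 - 4*b*asin(4*b) - sqrt(1 - 16*b^2)


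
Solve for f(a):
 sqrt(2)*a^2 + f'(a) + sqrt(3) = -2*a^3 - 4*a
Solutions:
 f(a) = C1 - a^4/2 - sqrt(2)*a^3/3 - 2*a^2 - sqrt(3)*a


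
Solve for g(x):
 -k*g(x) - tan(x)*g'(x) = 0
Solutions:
 g(x) = C1*exp(-k*log(sin(x)))


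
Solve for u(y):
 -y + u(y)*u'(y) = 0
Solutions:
 u(y) = -sqrt(C1 + y^2)
 u(y) = sqrt(C1 + y^2)


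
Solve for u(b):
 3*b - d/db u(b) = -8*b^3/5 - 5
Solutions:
 u(b) = C1 + 2*b^4/5 + 3*b^2/2 + 5*b


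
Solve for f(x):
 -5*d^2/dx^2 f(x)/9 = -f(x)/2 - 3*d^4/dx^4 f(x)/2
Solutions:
 f(x) = (C1*sin(3^(3/4)*x*sin(atan(sqrt(218)/5)/2)/3) + C2*cos(3^(3/4)*x*sin(atan(sqrt(218)/5)/2)/3))*exp(-3^(3/4)*x*cos(atan(sqrt(218)/5)/2)/3) + (C3*sin(3^(3/4)*x*sin(atan(sqrt(218)/5)/2)/3) + C4*cos(3^(3/4)*x*sin(atan(sqrt(218)/5)/2)/3))*exp(3^(3/4)*x*cos(atan(sqrt(218)/5)/2)/3)


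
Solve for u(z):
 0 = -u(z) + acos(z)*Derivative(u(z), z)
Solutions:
 u(z) = C1*exp(Integral(1/acos(z), z))


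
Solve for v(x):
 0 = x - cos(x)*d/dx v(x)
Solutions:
 v(x) = C1 + Integral(x/cos(x), x)


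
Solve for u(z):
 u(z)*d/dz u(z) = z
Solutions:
 u(z) = -sqrt(C1 + z^2)
 u(z) = sqrt(C1 + z^2)


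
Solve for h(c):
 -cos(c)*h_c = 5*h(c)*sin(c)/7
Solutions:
 h(c) = C1*cos(c)^(5/7)


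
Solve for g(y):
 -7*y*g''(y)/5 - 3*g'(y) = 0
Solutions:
 g(y) = C1 + C2/y^(8/7)


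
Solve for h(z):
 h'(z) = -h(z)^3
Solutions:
 h(z) = -sqrt(2)*sqrt(-1/(C1 - z))/2
 h(z) = sqrt(2)*sqrt(-1/(C1 - z))/2


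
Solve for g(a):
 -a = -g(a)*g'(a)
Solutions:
 g(a) = -sqrt(C1 + a^2)
 g(a) = sqrt(C1 + a^2)


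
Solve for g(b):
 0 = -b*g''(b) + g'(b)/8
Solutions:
 g(b) = C1 + C2*b^(9/8)


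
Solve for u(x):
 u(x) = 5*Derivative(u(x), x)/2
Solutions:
 u(x) = C1*exp(2*x/5)


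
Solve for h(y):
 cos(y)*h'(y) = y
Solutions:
 h(y) = C1 + Integral(y/cos(y), y)


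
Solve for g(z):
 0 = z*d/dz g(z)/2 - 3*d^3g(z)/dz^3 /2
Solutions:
 g(z) = C1 + Integral(C2*airyai(3^(2/3)*z/3) + C3*airybi(3^(2/3)*z/3), z)


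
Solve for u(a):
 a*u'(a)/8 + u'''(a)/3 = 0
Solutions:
 u(a) = C1 + Integral(C2*airyai(-3^(1/3)*a/2) + C3*airybi(-3^(1/3)*a/2), a)


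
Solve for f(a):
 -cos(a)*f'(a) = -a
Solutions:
 f(a) = C1 + Integral(a/cos(a), a)


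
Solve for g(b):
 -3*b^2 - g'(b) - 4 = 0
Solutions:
 g(b) = C1 - b^3 - 4*b


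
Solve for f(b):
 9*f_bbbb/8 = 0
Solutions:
 f(b) = C1 + C2*b + C3*b^2 + C4*b^3


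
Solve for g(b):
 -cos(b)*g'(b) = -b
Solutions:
 g(b) = C1 + Integral(b/cos(b), b)


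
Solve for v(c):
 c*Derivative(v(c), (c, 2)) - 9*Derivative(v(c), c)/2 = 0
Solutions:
 v(c) = C1 + C2*c^(11/2)


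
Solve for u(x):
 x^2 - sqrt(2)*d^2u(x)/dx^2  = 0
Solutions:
 u(x) = C1 + C2*x + sqrt(2)*x^4/24


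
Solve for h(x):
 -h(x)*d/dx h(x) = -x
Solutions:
 h(x) = -sqrt(C1 + x^2)
 h(x) = sqrt(C1 + x^2)


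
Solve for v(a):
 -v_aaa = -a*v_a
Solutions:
 v(a) = C1 + Integral(C2*airyai(a) + C3*airybi(a), a)


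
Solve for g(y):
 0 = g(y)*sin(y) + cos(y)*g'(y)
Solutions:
 g(y) = C1*cos(y)


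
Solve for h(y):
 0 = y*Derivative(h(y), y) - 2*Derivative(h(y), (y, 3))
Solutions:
 h(y) = C1 + Integral(C2*airyai(2^(2/3)*y/2) + C3*airybi(2^(2/3)*y/2), y)


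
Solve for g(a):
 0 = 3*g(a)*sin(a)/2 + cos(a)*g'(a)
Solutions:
 g(a) = C1*cos(a)^(3/2)


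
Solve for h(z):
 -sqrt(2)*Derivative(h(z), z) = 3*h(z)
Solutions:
 h(z) = C1*exp(-3*sqrt(2)*z/2)


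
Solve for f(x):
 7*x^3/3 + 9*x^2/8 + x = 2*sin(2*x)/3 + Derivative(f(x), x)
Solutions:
 f(x) = C1 + 7*x^4/12 + 3*x^3/8 + x^2/2 + cos(2*x)/3


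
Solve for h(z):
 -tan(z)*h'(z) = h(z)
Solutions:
 h(z) = C1/sin(z)


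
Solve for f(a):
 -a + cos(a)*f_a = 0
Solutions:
 f(a) = C1 + Integral(a/cos(a), a)


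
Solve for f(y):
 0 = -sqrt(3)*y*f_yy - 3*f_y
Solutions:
 f(y) = C1 + C2*y^(1 - sqrt(3))


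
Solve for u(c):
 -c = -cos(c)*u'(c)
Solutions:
 u(c) = C1 + Integral(c/cos(c), c)


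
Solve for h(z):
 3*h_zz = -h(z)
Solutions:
 h(z) = C1*sin(sqrt(3)*z/3) + C2*cos(sqrt(3)*z/3)


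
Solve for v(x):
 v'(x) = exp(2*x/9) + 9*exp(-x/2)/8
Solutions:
 v(x) = C1 + 9*exp(2*x/9)/2 - 9*exp(-x/2)/4


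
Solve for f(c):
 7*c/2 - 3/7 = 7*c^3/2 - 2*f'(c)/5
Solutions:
 f(c) = C1 + 35*c^4/16 - 35*c^2/8 + 15*c/14


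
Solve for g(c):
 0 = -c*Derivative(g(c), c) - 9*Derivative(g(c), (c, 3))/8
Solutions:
 g(c) = C1 + Integral(C2*airyai(-2*3^(1/3)*c/3) + C3*airybi(-2*3^(1/3)*c/3), c)


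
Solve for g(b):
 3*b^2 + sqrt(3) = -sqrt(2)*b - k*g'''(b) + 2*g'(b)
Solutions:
 g(b) = C1 + C2*exp(-sqrt(2)*b*sqrt(1/k)) + C3*exp(sqrt(2)*b*sqrt(1/k)) + b^3/2 + sqrt(2)*b^2/4 + 3*b*k/2 + sqrt(3)*b/2


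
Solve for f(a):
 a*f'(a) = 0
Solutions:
 f(a) = C1


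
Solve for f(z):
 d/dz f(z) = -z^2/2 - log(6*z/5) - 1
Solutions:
 f(z) = C1 - z^3/6 - z*log(z) + z*log(5/6)


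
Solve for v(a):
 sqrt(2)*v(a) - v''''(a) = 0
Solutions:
 v(a) = C1*exp(-2^(1/8)*a) + C2*exp(2^(1/8)*a) + C3*sin(2^(1/8)*a) + C4*cos(2^(1/8)*a)


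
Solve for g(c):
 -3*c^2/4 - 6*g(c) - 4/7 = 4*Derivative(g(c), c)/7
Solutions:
 g(c) = C1*exp(-21*c/2) - c^2/8 + c/42 - 43/441


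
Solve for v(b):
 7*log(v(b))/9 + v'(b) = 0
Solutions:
 li(v(b)) = C1 - 7*b/9


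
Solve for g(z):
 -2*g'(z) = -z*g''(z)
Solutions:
 g(z) = C1 + C2*z^3


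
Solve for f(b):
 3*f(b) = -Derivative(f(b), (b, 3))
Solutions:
 f(b) = C3*exp(-3^(1/3)*b) + (C1*sin(3^(5/6)*b/2) + C2*cos(3^(5/6)*b/2))*exp(3^(1/3)*b/2)


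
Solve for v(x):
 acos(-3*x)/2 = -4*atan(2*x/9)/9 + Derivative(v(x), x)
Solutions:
 v(x) = C1 + x*acos(-3*x)/2 + 4*x*atan(2*x/9)/9 + sqrt(1 - 9*x^2)/6 - log(4*x^2 + 81)


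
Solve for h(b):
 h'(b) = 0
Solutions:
 h(b) = C1


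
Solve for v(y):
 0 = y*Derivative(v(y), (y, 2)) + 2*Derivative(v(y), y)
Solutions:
 v(y) = C1 + C2/y


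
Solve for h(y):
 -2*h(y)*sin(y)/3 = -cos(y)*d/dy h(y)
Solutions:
 h(y) = C1/cos(y)^(2/3)


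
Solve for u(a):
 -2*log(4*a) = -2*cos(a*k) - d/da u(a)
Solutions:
 u(a) = C1 + 2*a*log(a) - 2*a + 4*a*log(2) - 2*Piecewise((sin(a*k)/k, Ne(k, 0)), (a, True))


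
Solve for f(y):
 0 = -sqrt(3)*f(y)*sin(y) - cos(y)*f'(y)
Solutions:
 f(y) = C1*cos(y)^(sqrt(3))


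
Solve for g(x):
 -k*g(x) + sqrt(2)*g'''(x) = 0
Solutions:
 g(x) = C1*exp(2^(5/6)*k^(1/3)*x/2) + C2*exp(2^(5/6)*k^(1/3)*x*(-1 + sqrt(3)*I)/4) + C3*exp(-2^(5/6)*k^(1/3)*x*(1 + sqrt(3)*I)/4)


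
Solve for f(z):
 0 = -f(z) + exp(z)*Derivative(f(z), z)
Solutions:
 f(z) = C1*exp(-exp(-z))


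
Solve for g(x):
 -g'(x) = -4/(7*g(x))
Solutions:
 g(x) = -sqrt(C1 + 56*x)/7
 g(x) = sqrt(C1 + 56*x)/7


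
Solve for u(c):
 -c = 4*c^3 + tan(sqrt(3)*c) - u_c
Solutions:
 u(c) = C1 + c^4 + c^2/2 - sqrt(3)*log(cos(sqrt(3)*c))/3


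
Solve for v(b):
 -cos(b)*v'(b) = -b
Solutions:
 v(b) = C1 + Integral(b/cos(b), b)


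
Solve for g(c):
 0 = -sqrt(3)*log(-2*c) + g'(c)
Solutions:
 g(c) = C1 + sqrt(3)*c*log(-c) + sqrt(3)*c*(-1 + log(2))


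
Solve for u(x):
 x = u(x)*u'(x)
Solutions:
 u(x) = -sqrt(C1 + x^2)
 u(x) = sqrt(C1 + x^2)


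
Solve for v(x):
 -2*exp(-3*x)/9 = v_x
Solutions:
 v(x) = C1 + 2*exp(-3*x)/27


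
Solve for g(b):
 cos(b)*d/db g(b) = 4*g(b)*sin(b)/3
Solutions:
 g(b) = C1/cos(b)^(4/3)


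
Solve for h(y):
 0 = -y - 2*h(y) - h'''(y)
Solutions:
 h(y) = C3*exp(-2^(1/3)*y) - y/2 + (C1*sin(2^(1/3)*sqrt(3)*y/2) + C2*cos(2^(1/3)*sqrt(3)*y/2))*exp(2^(1/3)*y/2)


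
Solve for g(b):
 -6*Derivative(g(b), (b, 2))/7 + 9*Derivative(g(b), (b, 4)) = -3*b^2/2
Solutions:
 g(b) = C1 + C2*b + C3*exp(-sqrt(42)*b/21) + C4*exp(sqrt(42)*b/21) + 7*b^4/48 + 147*b^2/8


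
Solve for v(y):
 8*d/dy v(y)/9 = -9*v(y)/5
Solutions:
 v(y) = C1*exp(-81*y/40)


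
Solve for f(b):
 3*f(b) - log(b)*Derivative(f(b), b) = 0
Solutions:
 f(b) = C1*exp(3*li(b))


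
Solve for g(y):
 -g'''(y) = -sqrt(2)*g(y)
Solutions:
 g(y) = C3*exp(2^(1/6)*y) + (C1*sin(2^(1/6)*sqrt(3)*y/2) + C2*cos(2^(1/6)*sqrt(3)*y/2))*exp(-2^(1/6)*y/2)


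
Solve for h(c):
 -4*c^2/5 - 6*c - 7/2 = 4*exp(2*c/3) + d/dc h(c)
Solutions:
 h(c) = C1 - 4*c^3/15 - 3*c^2 - 7*c/2 - 6*exp(2*c/3)


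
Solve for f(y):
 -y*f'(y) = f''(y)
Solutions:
 f(y) = C1 + C2*erf(sqrt(2)*y/2)


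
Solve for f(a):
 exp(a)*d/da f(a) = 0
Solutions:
 f(a) = C1


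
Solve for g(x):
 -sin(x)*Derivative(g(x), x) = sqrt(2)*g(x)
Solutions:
 g(x) = C1*(cos(x) + 1)^(sqrt(2)/2)/(cos(x) - 1)^(sqrt(2)/2)


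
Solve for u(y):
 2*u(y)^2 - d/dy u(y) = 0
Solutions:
 u(y) = -1/(C1 + 2*y)


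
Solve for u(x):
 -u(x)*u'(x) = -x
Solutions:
 u(x) = -sqrt(C1 + x^2)
 u(x) = sqrt(C1 + x^2)


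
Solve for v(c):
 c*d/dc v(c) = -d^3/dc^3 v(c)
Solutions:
 v(c) = C1 + Integral(C2*airyai(-c) + C3*airybi(-c), c)


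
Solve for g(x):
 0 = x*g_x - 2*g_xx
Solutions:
 g(x) = C1 + C2*erfi(x/2)


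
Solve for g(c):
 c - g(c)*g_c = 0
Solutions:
 g(c) = -sqrt(C1 + c^2)
 g(c) = sqrt(C1 + c^2)


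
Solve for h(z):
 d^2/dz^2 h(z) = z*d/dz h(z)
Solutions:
 h(z) = C1 + C2*erfi(sqrt(2)*z/2)


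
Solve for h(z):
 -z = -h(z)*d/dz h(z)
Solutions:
 h(z) = -sqrt(C1 + z^2)
 h(z) = sqrt(C1 + z^2)


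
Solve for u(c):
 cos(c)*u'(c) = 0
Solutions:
 u(c) = C1


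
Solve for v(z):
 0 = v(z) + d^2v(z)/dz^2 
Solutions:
 v(z) = C1*sin(z) + C2*cos(z)


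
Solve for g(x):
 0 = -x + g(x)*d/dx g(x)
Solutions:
 g(x) = -sqrt(C1 + x^2)
 g(x) = sqrt(C1 + x^2)


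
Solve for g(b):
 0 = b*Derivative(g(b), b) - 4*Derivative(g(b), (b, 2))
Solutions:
 g(b) = C1 + C2*erfi(sqrt(2)*b/4)


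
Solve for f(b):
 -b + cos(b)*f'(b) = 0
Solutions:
 f(b) = C1 + Integral(b/cos(b), b)


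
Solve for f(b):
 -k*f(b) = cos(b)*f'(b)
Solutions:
 f(b) = C1*exp(k*(log(sin(b) - 1) - log(sin(b) + 1))/2)


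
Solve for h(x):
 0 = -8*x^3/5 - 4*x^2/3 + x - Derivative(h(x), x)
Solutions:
 h(x) = C1 - 2*x^4/5 - 4*x^3/9 + x^2/2


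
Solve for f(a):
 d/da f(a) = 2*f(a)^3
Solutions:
 f(a) = -sqrt(2)*sqrt(-1/(C1 + 2*a))/2
 f(a) = sqrt(2)*sqrt(-1/(C1 + 2*a))/2


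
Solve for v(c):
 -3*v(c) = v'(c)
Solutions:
 v(c) = C1*exp(-3*c)


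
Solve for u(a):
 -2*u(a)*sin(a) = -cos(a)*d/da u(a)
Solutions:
 u(a) = C1/cos(a)^2


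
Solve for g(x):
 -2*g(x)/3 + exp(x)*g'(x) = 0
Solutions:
 g(x) = C1*exp(-2*exp(-x)/3)


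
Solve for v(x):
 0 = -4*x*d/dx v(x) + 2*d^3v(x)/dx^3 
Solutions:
 v(x) = C1 + Integral(C2*airyai(2^(1/3)*x) + C3*airybi(2^(1/3)*x), x)


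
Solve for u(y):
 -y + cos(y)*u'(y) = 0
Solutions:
 u(y) = C1 + Integral(y/cos(y), y)


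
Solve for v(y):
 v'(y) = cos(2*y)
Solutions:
 v(y) = C1 + sin(2*y)/2


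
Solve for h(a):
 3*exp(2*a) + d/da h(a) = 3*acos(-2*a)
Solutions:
 h(a) = C1 + 3*a*acos(-2*a) + 3*sqrt(1 - 4*a^2)/2 - 3*exp(2*a)/2


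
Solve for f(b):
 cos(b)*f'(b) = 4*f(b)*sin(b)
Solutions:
 f(b) = C1/cos(b)^4


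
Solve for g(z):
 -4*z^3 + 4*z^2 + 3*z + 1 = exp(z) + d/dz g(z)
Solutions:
 g(z) = C1 - z^4 + 4*z^3/3 + 3*z^2/2 + z - exp(z)


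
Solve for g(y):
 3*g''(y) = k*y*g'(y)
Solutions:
 g(y) = Piecewise((-sqrt(6)*sqrt(pi)*C1*erf(sqrt(6)*y*sqrt(-k)/6)/(2*sqrt(-k)) - C2, (k > 0) | (k < 0)), (-C1*y - C2, True))


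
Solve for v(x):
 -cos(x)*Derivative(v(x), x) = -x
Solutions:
 v(x) = C1 + Integral(x/cos(x), x)


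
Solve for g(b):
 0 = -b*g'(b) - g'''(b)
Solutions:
 g(b) = C1 + Integral(C2*airyai(-b) + C3*airybi(-b), b)


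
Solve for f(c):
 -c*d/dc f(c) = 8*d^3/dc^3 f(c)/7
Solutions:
 f(c) = C1 + Integral(C2*airyai(-7^(1/3)*c/2) + C3*airybi(-7^(1/3)*c/2), c)


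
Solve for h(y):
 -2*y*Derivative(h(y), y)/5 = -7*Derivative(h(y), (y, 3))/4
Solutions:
 h(y) = C1 + Integral(C2*airyai(2*35^(2/3)*y/35) + C3*airybi(2*35^(2/3)*y/35), y)


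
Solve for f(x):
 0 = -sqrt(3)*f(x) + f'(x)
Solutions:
 f(x) = C1*exp(sqrt(3)*x)


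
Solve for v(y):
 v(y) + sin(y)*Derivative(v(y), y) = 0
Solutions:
 v(y) = C1*sqrt(cos(y) + 1)/sqrt(cos(y) - 1)


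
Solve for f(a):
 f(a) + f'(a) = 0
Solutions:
 f(a) = C1*exp(-a)


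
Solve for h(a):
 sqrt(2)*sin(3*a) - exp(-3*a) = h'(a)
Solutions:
 h(a) = C1 - sqrt(2)*cos(3*a)/3 + exp(-3*a)/3


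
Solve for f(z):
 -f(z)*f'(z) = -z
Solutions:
 f(z) = -sqrt(C1 + z^2)
 f(z) = sqrt(C1 + z^2)


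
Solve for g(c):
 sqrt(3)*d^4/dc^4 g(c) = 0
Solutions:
 g(c) = C1 + C2*c + C3*c^2 + C4*c^3


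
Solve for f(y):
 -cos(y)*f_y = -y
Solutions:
 f(y) = C1 + Integral(y/cos(y), y)


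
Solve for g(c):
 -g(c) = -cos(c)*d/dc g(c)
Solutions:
 g(c) = C1*sqrt(sin(c) + 1)/sqrt(sin(c) - 1)


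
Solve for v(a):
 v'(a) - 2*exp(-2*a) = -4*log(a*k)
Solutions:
 v(a) = C1 - 4*a*log(a*k) + 4*a - exp(-2*a)


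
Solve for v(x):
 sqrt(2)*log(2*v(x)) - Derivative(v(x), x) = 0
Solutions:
 -sqrt(2)*Integral(1/(log(_y) + log(2)), (_y, v(x)))/2 = C1 - x


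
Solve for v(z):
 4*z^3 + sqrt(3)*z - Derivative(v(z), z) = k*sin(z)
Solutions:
 v(z) = C1 + k*cos(z) + z^4 + sqrt(3)*z^2/2


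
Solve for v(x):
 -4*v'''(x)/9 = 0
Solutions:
 v(x) = C1 + C2*x + C3*x^2


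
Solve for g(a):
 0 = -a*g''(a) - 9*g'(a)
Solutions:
 g(a) = C1 + C2/a^8


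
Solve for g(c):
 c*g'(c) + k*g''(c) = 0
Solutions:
 g(c) = C1 + C2*sqrt(k)*erf(sqrt(2)*c*sqrt(1/k)/2)


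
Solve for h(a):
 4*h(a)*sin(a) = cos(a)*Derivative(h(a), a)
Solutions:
 h(a) = C1/cos(a)^4


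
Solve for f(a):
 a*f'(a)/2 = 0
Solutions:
 f(a) = C1


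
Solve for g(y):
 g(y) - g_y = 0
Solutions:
 g(y) = C1*exp(y)


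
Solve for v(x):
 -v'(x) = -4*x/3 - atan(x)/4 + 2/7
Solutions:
 v(x) = C1 + 2*x^2/3 + x*atan(x)/4 - 2*x/7 - log(x^2 + 1)/8


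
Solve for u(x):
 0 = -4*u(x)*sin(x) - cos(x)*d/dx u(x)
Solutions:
 u(x) = C1*cos(x)^4


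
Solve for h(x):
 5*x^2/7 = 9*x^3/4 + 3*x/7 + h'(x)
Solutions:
 h(x) = C1 - 9*x^4/16 + 5*x^3/21 - 3*x^2/14


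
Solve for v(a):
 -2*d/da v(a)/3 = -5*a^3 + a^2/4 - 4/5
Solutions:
 v(a) = C1 + 15*a^4/8 - a^3/8 + 6*a/5


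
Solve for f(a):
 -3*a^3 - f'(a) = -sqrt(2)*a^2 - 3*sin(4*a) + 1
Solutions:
 f(a) = C1 - 3*a^4/4 + sqrt(2)*a^3/3 - a - 3*cos(4*a)/4


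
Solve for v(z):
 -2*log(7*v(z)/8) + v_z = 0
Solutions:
 Integral(1/(-log(_y) - log(7) + 3*log(2)), (_y, v(z)))/2 = C1 - z


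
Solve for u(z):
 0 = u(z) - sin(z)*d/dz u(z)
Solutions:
 u(z) = C1*sqrt(cos(z) - 1)/sqrt(cos(z) + 1)


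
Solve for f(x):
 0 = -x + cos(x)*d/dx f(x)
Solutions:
 f(x) = C1 + Integral(x/cos(x), x)


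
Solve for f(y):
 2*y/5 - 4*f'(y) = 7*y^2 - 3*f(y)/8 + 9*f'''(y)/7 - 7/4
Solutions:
 f(y) = C1*exp(-y*(-32*18^(1/3)*7^(2/3)/(81 + 25*sqrt(561))^(1/3) + 84^(1/3)*(81 + 25*sqrt(561))^(1/3))/72)*sin(3^(1/6)*y*(96*2^(1/3)*7^(2/3)/(81 + 25*sqrt(561))^(1/3) + 28^(1/3)*3^(2/3)*(81 + 25*sqrt(561))^(1/3))/72) + C2*exp(-y*(-32*18^(1/3)*7^(2/3)/(81 + 25*sqrt(561))^(1/3) + 84^(1/3)*(81 + 25*sqrt(561))^(1/3))/72)*cos(3^(1/6)*y*(96*2^(1/3)*7^(2/3)/(81 + 25*sqrt(561))^(1/3) + 28^(1/3)*3^(2/3)*(81 + 25*sqrt(561))^(1/3))/72) + C3*exp(y*(-32*18^(1/3)*7^(2/3)/(81 + 25*sqrt(561))^(1/3) + 84^(1/3)*(81 + 25*sqrt(561))^(1/3))/36) + 56*y^2/3 + 17872*y/45 + 571274/135


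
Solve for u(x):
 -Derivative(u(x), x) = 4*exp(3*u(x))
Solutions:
 u(x) = log((-3^(2/3) - 3*3^(1/6)*I)*(1/(C1 + 4*x))^(1/3)/6)
 u(x) = log((-3^(2/3) + 3*3^(1/6)*I)*(1/(C1 + 4*x))^(1/3)/6)
 u(x) = log(1/(C1 + 12*x))/3


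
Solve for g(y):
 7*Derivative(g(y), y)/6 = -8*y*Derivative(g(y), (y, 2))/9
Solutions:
 g(y) = C1 + C2/y^(5/16)


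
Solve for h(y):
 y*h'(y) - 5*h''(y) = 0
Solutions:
 h(y) = C1 + C2*erfi(sqrt(10)*y/10)


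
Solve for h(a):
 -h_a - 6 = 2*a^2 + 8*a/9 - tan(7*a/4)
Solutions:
 h(a) = C1 - 2*a^3/3 - 4*a^2/9 - 6*a - 4*log(cos(7*a/4))/7


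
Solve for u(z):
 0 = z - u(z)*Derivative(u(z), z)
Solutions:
 u(z) = -sqrt(C1 + z^2)
 u(z) = sqrt(C1 + z^2)


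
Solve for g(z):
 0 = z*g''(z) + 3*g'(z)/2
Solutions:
 g(z) = C1 + C2/sqrt(z)


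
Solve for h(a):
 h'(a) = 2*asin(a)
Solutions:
 h(a) = C1 + 2*a*asin(a) + 2*sqrt(1 - a^2)


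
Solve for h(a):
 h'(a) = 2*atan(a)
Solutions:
 h(a) = C1 + 2*a*atan(a) - log(a^2 + 1)


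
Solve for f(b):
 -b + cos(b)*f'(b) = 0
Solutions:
 f(b) = C1 + Integral(b/cos(b), b)


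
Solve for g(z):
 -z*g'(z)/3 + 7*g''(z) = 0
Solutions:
 g(z) = C1 + C2*erfi(sqrt(42)*z/42)


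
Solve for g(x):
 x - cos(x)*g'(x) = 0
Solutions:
 g(x) = C1 + Integral(x/cos(x), x)


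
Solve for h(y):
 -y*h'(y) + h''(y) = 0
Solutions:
 h(y) = C1 + C2*erfi(sqrt(2)*y/2)


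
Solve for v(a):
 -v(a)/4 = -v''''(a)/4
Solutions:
 v(a) = C1*exp(-a) + C2*exp(a) + C3*sin(a) + C4*cos(a)


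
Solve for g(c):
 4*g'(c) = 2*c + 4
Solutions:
 g(c) = C1 + c^2/4 + c


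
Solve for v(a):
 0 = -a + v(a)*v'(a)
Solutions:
 v(a) = -sqrt(C1 + a^2)
 v(a) = sqrt(C1 + a^2)


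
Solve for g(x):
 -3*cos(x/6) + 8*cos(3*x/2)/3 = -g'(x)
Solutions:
 g(x) = C1 + 18*sin(x/6) - 16*sin(3*x/2)/9


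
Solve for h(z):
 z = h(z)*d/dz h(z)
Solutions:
 h(z) = -sqrt(C1 + z^2)
 h(z) = sqrt(C1 + z^2)


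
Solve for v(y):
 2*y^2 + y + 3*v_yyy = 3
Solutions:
 v(y) = C1 + C2*y + C3*y^2 - y^5/90 - y^4/72 + y^3/6


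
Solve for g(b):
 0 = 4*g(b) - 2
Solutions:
 g(b) = 1/2


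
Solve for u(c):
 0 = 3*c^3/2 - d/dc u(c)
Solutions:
 u(c) = C1 + 3*c^4/8


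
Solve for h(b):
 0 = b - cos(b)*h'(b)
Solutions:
 h(b) = C1 + Integral(b/cos(b), b)


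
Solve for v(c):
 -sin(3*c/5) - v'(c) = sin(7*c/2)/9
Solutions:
 v(c) = C1 + 5*cos(3*c/5)/3 + 2*cos(7*c/2)/63


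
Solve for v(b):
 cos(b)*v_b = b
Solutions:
 v(b) = C1 + Integral(b/cos(b), b)


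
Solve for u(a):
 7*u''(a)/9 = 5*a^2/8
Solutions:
 u(a) = C1 + C2*a + 15*a^4/224


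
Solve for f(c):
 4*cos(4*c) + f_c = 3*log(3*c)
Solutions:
 f(c) = C1 + 3*c*log(c) - 3*c + 3*c*log(3) - sin(4*c)


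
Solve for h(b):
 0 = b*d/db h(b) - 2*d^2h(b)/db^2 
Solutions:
 h(b) = C1 + C2*erfi(b/2)


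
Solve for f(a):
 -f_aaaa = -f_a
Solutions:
 f(a) = C1 + C4*exp(a) + (C2*sin(sqrt(3)*a/2) + C3*cos(sqrt(3)*a/2))*exp(-a/2)


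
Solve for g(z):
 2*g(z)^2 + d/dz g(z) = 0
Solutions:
 g(z) = 1/(C1 + 2*z)


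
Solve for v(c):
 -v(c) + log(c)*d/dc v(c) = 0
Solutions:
 v(c) = C1*exp(li(c))


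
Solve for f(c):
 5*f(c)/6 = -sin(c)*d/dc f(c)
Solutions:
 f(c) = C1*(cos(c) + 1)^(5/12)/(cos(c) - 1)^(5/12)


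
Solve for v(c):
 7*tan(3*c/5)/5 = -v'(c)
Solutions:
 v(c) = C1 + 7*log(cos(3*c/5))/3


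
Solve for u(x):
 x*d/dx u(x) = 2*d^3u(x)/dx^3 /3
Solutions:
 u(x) = C1 + Integral(C2*airyai(2^(2/3)*3^(1/3)*x/2) + C3*airybi(2^(2/3)*3^(1/3)*x/2), x)


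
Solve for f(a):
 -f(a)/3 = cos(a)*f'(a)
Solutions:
 f(a) = C1*(sin(a) - 1)^(1/6)/(sin(a) + 1)^(1/6)


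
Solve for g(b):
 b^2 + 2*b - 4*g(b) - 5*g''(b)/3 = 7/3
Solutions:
 g(b) = C1*sin(2*sqrt(15)*b/5) + C2*cos(2*sqrt(15)*b/5) + b^2/4 + b/2 - 19/24


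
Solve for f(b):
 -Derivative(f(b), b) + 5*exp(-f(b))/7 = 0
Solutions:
 f(b) = log(C1 + 5*b/7)


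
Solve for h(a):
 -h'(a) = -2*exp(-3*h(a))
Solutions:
 h(a) = log(C1 + 6*a)/3
 h(a) = log((-3^(1/3) - 3^(5/6)*I)*(C1 + 2*a)^(1/3)/2)
 h(a) = log((-3^(1/3) + 3^(5/6)*I)*(C1 + 2*a)^(1/3)/2)


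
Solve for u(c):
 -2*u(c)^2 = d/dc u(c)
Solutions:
 u(c) = 1/(C1 + 2*c)


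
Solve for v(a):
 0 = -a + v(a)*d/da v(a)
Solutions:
 v(a) = -sqrt(C1 + a^2)
 v(a) = sqrt(C1 + a^2)


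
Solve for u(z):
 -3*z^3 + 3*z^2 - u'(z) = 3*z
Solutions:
 u(z) = C1 - 3*z^4/4 + z^3 - 3*z^2/2


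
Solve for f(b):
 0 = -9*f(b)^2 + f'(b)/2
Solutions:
 f(b) = -1/(C1 + 18*b)


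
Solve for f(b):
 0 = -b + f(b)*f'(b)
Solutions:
 f(b) = -sqrt(C1 + b^2)
 f(b) = sqrt(C1 + b^2)


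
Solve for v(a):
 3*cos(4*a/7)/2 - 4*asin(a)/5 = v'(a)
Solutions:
 v(a) = C1 - 4*a*asin(a)/5 - 4*sqrt(1 - a^2)/5 + 21*sin(4*a/7)/8


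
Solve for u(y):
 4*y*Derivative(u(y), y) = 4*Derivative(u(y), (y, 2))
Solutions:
 u(y) = C1 + C2*erfi(sqrt(2)*y/2)


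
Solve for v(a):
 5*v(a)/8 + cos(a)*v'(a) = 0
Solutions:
 v(a) = C1*(sin(a) - 1)^(5/16)/(sin(a) + 1)^(5/16)


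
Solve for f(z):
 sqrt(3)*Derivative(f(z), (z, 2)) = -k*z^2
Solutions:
 f(z) = C1 + C2*z - sqrt(3)*k*z^4/36


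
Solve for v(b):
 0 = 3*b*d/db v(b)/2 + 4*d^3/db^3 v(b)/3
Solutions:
 v(b) = C1 + Integral(C2*airyai(-3^(2/3)*b/2) + C3*airybi(-3^(2/3)*b/2), b)


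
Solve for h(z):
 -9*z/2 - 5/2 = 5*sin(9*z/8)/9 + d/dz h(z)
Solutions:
 h(z) = C1 - 9*z^2/4 - 5*z/2 + 40*cos(9*z/8)/81


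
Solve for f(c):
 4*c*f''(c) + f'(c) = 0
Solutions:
 f(c) = C1 + C2*c^(3/4)


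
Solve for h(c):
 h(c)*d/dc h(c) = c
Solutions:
 h(c) = -sqrt(C1 + c^2)
 h(c) = sqrt(C1 + c^2)


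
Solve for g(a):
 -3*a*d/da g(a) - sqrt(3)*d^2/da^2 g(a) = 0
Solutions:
 g(a) = C1 + C2*erf(sqrt(2)*3^(1/4)*a/2)


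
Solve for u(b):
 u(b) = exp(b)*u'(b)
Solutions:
 u(b) = C1*exp(-exp(-b))


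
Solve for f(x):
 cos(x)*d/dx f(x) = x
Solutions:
 f(x) = C1 + Integral(x/cos(x), x)


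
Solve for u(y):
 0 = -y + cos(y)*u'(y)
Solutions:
 u(y) = C1 + Integral(y/cos(y), y)


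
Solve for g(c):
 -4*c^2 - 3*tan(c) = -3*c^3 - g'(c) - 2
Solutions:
 g(c) = C1 - 3*c^4/4 + 4*c^3/3 - 2*c - 3*log(cos(c))


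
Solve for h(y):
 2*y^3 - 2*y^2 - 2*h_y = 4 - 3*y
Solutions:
 h(y) = C1 + y^4/4 - y^3/3 + 3*y^2/4 - 2*y


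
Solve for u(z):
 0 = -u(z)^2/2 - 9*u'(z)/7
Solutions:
 u(z) = 18/(C1 + 7*z)


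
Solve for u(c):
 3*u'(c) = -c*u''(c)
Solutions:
 u(c) = C1 + C2/c^2


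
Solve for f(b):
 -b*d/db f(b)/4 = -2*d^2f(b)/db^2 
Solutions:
 f(b) = C1 + C2*erfi(b/4)


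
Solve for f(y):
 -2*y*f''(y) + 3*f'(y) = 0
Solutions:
 f(y) = C1 + C2*y^(5/2)


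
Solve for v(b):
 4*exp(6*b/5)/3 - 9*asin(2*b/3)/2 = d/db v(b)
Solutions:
 v(b) = C1 - 9*b*asin(2*b/3)/2 - 9*sqrt(9 - 4*b^2)/4 + 10*exp(6*b/5)/9


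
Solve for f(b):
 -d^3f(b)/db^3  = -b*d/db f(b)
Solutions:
 f(b) = C1 + Integral(C2*airyai(b) + C3*airybi(b), b)


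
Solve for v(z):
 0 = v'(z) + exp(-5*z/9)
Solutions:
 v(z) = C1 + 9*exp(-5*z/9)/5


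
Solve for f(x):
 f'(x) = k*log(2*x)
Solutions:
 f(x) = C1 + k*x*log(x) - k*x + k*x*log(2)


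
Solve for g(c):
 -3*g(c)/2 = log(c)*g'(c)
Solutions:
 g(c) = C1*exp(-3*li(c)/2)


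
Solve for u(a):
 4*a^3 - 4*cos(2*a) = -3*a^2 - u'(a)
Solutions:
 u(a) = C1 - a^4 - a^3 + 2*sin(2*a)


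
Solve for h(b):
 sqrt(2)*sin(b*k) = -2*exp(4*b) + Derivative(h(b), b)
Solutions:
 h(b) = C1 + exp(4*b)/2 - sqrt(2)*cos(b*k)/k


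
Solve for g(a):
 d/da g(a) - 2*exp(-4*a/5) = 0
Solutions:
 g(a) = C1 - 5*exp(-4*a/5)/2


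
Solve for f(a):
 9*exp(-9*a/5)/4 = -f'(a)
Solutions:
 f(a) = C1 + 5*exp(-9*a/5)/4


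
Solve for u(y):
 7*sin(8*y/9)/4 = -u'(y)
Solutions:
 u(y) = C1 + 63*cos(8*y/9)/32


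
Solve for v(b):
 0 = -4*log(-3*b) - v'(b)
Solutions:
 v(b) = C1 - 4*b*log(-b) + 4*b*(1 - log(3))


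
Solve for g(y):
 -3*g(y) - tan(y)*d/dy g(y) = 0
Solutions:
 g(y) = C1/sin(y)^3


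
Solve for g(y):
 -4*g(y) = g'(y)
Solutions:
 g(y) = C1*exp(-4*y)


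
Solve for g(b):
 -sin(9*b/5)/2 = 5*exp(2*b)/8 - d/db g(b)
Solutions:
 g(b) = C1 + 5*exp(2*b)/16 - 5*cos(9*b/5)/18


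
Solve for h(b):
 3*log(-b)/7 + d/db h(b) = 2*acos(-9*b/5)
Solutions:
 h(b) = C1 - 3*b*log(-b)/7 + 2*b*acos(-9*b/5) + 3*b/7 + 2*sqrt(25 - 81*b^2)/9


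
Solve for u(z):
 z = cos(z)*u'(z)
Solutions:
 u(z) = C1 + Integral(z/cos(z), z)


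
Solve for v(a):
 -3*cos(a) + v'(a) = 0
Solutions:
 v(a) = C1 + 3*sin(a)


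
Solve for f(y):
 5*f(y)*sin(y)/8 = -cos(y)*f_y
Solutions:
 f(y) = C1*cos(y)^(5/8)


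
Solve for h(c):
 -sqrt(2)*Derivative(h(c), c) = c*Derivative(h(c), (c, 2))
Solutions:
 h(c) = C1 + C2*c^(1 - sqrt(2))


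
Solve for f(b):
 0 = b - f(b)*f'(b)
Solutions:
 f(b) = -sqrt(C1 + b^2)
 f(b) = sqrt(C1 + b^2)


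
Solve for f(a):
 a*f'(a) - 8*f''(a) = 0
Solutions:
 f(a) = C1 + C2*erfi(a/4)


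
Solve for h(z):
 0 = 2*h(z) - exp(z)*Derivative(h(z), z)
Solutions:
 h(z) = C1*exp(-2*exp(-z))


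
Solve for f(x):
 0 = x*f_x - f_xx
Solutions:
 f(x) = C1 + C2*erfi(sqrt(2)*x/2)


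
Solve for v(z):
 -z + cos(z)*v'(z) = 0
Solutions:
 v(z) = C1 + Integral(z/cos(z), z)


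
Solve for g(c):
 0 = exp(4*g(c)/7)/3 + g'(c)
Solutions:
 g(c) = 7*log(-(1/(C1 + 4*c))^(1/4)) + 7*log(21)/4
 g(c) = 7*log(1/(C1 + 4*c))/4 + 7*log(21)/4
 g(c) = 7*log(-I*(1/(C1 + 4*c))^(1/4)) + 7*log(21)/4
 g(c) = 7*log(I*(1/(C1 + 4*c))^(1/4)) + 7*log(21)/4


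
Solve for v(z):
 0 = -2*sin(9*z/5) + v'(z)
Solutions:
 v(z) = C1 - 10*cos(9*z/5)/9


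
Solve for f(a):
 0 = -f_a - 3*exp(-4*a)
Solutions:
 f(a) = C1 + 3*exp(-4*a)/4


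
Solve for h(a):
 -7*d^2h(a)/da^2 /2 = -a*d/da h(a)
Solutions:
 h(a) = C1 + C2*erfi(sqrt(7)*a/7)


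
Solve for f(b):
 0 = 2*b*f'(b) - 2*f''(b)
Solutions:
 f(b) = C1 + C2*erfi(sqrt(2)*b/2)


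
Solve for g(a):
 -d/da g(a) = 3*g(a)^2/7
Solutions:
 g(a) = 7/(C1 + 3*a)


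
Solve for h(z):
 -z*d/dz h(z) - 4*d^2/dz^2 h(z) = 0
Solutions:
 h(z) = C1 + C2*erf(sqrt(2)*z/4)


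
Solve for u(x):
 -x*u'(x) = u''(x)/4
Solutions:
 u(x) = C1 + C2*erf(sqrt(2)*x)


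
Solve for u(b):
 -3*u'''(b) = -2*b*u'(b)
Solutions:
 u(b) = C1 + Integral(C2*airyai(2^(1/3)*3^(2/3)*b/3) + C3*airybi(2^(1/3)*3^(2/3)*b/3), b)


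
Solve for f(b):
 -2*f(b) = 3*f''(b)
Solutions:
 f(b) = C1*sin(sqrt(6)*b/3) + C2*cos(sqrt(6)*b/3)


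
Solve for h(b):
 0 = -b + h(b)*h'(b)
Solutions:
 h(b) = -sqrt(C1 + b^2)
 h(b) = sqrt(C1 + b^2)


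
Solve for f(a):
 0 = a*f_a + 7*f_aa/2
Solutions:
 f(a) = C1 + C2*erf(sqrt(7)*a/7)


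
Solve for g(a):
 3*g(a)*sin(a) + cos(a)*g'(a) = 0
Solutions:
 g(a) = C1*cos(a)^3


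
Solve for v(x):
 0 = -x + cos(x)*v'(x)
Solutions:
 v(x) = C1 + Integral(x/cos(x), x)


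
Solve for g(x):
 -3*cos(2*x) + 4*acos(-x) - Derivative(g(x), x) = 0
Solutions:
 g(x) = C1 + 4*x*acos(-x) + 4*sqrt(1 - x^2) - 3*sin(2*x)/2


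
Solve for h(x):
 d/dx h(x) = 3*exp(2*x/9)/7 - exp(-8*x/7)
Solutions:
 h(x) = C1 + 27*exp(2*x/9)/14 + 7*exp(-8*x/7)/8


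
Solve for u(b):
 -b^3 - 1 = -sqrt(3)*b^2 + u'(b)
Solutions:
 u(b) = C1 - b^4/4 + sqrt(3)*b^3/3 - b


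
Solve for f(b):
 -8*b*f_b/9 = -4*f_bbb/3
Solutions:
 f(b) = C1 + Integral(C2*airyai(2^(1/3)*3^(2/3)*b/3) + C3*airybi(2^(1/3)*3^(2/3)*b/3), b)


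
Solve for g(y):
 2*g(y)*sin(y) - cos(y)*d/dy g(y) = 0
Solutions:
 g(y) = C1/cos(y)^2


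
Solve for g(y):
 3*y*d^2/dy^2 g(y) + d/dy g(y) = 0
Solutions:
 g(y) = C1 + C2*y^(2/3)


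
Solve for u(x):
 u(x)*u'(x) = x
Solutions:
 u(x) = -sqrt(C1 + x^2)
 u(x) = sqrt(C1 + x^2)


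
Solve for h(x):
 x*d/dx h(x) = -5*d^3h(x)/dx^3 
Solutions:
 h(x) = C1 + Integral(C2*airyai(-5^(2/3)*x/5) + C3*airybi(-5^(2/3)*x/5), x)


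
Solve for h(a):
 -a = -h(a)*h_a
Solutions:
 h(a) = -sqrt(C1 + a^2)
 h(a) = sqrt(C1 + a^2)


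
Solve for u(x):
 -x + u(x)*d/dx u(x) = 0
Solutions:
 u(x) = -sqrt(C1 + x^2)
 u(x) = sqrt(C1 + x^2)


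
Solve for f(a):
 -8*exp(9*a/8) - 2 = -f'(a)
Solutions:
 f(a) = C1 + 2*a + 64*exp(9*a/8)/9


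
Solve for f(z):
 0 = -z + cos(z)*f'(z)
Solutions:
 f(z) = C1 + Integral(z/cos(z), z)


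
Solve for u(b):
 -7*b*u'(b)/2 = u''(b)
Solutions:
 u(b) = C1 + C2*erf(sqrt(7)*b/2)


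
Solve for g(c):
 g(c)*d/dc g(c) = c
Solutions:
 g(c) = -sqrt(C1 + c^2)
 g(c) = sqrt(C1 + c^2)


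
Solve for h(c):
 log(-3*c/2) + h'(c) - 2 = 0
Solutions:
 h(c) = C1 - c*log(-c) + c*(-log(3) + log(2) + 3)


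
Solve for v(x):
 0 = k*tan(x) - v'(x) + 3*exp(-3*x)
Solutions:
 v(x) = C1 + k*log(tan(x)^2 + 1)/2 - exp(-3*x)


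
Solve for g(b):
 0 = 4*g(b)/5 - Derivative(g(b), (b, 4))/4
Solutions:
 g(b) = C1*exp(-2*5^(3/4)*b/5) + C2*exp(2*5^(3/4)*b/5) + C3*sin(2*5^(3/4)*b/5) + C4*cos(2*5^(3/4)*b/5)


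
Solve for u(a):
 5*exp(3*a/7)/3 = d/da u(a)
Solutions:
 u(a) = C1 + 35*exp(3*a/7)/9


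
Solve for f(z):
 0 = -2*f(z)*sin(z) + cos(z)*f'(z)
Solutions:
 f(z) = C1/cos(z)^2


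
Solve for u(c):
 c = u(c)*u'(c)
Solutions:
 u(c) = -sqrt(C1 + c^2)
 u(c) = sqrt(C1 + c^2)


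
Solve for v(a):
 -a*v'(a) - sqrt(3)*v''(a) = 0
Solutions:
 v(a) = C1 + C2*erf(sqrt(2)*3^(3/4)*a/6)


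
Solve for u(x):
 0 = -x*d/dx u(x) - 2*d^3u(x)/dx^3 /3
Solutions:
 u(x) = C1 + Integral(C2*airyai(-2^(2/3)*3^(1/3)*x/2) + C3*airybi(-2^(2/3)*3^(1/3)*x/2), x)


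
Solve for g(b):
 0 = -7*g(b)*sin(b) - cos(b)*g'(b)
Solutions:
 g(b) = C1*cos(b)^7


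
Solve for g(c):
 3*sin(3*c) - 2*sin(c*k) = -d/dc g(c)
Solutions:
 g(c) = C1 + cos(3*c) - 2*cos(c*k)/k


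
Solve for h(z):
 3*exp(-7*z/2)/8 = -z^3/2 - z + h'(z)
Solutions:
 h(z) = C1 + z^4/8 + z^2/2 - 3*exp(-7*z/2)/28


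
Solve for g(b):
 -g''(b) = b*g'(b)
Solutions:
 g(b) = C1 + C2*erf(sqrt(2)*b/2)


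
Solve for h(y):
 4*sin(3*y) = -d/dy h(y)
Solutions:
 h(y) = C1 + 4*cos(3*y)/3


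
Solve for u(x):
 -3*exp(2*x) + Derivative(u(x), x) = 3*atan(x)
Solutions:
 u(x) = C1 + 3*x*atan(x) + 3*exp(2*x)/2 - 3*log(x^2 + 1)/2


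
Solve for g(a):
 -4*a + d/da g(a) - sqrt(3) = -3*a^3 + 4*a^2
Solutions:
 g(a) = C1 - 3*a^4/4 + 4*a^3/3 + 2*a^2 + sqrt(3)*a


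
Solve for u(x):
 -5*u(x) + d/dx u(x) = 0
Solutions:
 u(x) = C1*exp(5*x)


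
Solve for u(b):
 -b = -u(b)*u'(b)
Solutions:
 u(b) = -sqrt(C1 + b^2)
 u(b) = sqrt(C1 + b^2)


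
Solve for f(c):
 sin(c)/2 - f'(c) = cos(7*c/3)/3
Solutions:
 f(c) = C1 - sin(7*c/3)/7 - cos(c)/2


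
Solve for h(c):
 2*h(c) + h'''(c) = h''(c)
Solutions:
 h(c) = C3*exp(-c) + (C1*sin(c) + C2*cos(c))*exp(c)


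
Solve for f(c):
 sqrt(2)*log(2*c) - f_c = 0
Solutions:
 f(c) = C1 + sqrt(2)*c*log(c) - sqrt(2)*c + sqrt(2)*c*log(2)


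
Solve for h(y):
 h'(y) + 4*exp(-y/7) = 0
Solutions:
 h(y) = C1 + 28*exp(-y/7)


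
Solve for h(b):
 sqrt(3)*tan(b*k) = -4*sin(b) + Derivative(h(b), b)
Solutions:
 h(b) = C1 + sqrt(3)*Piecewise((-log(cos(b*k))/k, Ne(k, 0)), (0, True)) - 4*cos(b)


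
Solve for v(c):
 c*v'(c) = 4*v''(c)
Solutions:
 v(c) = C1 + C2*erfi(sqrt(2)*c/4)


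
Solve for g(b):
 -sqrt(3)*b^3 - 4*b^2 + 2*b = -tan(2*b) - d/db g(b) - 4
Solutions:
 g(b) = C1 + sqrt(3)*b^4/4 + 4*b^3/3 - b^2 - 4*b + log(cos(2*b))/2


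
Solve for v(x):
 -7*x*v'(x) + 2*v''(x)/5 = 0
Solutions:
 v(x) = C1 + C2*erfi(sqrt(35)*x/2)


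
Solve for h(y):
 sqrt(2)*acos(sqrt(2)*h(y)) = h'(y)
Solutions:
 Integral(1/acos(sqrt(2)*_y), (_y, h(y))) = C1 + sqrt(2)*y


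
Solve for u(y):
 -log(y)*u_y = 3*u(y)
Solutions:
 u(y) = C1*exp(-3*li(y))


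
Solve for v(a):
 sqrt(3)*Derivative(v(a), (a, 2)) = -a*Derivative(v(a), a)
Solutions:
 v(a) = C1 + C2*erf(sqrt(2)*3^(3/4)*a/6)


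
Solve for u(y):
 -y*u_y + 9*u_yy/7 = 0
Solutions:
 u(y) = C1 + C2*erfi(sqrt(14)*y/6)


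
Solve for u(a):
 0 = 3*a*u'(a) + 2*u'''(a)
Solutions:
 u(a) = C1 + Integral(C2*airyai(-2^(2/3)*3^(1/3)*a/2) + C3*airybi(-2^(2/3)*3^(1/3)*a/2), a)


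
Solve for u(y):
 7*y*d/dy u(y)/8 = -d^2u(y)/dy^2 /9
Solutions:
 u(y) = C1 + C2*erf(3*sqrt(7)*y/4)


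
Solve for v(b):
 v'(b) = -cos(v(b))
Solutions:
 v(b) = pi - asin((C1 + exp(2*b))/(C1 - exp(2*b)))
 v(b) = asin((C1 + exp(2*b))/(C1 - exp(2*b)))


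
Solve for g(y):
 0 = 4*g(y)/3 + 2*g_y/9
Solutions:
 g(y) = C1*exp(-6*y)


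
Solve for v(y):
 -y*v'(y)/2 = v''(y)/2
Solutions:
 v(y) = C1 + C2*erf(sqrt(2)*y/2)


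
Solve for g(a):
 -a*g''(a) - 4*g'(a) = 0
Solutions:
 g(a) = C1 + C2/a^3


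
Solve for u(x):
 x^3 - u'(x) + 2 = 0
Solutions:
 u(x) = C1 + x^4/4 + 2*x


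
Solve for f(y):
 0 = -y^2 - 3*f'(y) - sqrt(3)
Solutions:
 f(y) = C1 - y^3/9 - sqrt(3)*y/3


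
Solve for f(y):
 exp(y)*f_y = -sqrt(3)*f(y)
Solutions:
 f(y) = C1*exp(sqrt(3)*exp(-y))


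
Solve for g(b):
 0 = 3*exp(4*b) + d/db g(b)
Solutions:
 g(b) = C1 - 3*exp(4*b)/4


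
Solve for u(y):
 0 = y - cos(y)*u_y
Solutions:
 u(y) = C1 + Integral(y/cos(y), y)


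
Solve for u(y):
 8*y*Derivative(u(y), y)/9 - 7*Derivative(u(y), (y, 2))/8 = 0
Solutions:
 u(y) = C1 + C2*erfi(4*sqrt(14)*y/21)


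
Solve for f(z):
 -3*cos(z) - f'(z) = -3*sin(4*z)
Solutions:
 f(z) = C1 - 3*sin(z) - 3*cos(4*z)/4


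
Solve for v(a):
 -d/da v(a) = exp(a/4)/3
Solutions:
 v(a) = C1 - 4*exp(a/4)/3


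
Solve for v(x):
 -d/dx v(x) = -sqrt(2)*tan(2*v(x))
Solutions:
 v(x) = -asin(C1*exp(2*sqrt(2)*x))/2 + pi/2
 v(x) = asin(C1*exp(2*sqrt(2)*x))/2


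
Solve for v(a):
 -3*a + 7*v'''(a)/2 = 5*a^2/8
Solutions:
 v(a) = C1 + C2*a + C3*a^2 + a^5/336 + a^4/28


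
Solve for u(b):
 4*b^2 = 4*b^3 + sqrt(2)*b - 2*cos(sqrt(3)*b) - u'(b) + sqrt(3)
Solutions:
 u(b) = C1 + b^4 - 4*b^3/3 + sqrt(2)*b^2/2 + sqrt(3)*b - 2*sqrt(3)*sin(sqrt(3)*b)/3
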